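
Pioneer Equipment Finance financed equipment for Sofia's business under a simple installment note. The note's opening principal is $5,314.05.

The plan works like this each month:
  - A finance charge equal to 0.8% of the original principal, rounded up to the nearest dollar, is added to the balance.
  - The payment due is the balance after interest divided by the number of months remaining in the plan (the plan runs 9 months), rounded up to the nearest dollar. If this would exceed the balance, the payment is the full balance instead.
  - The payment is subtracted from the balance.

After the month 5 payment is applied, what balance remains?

$2,488.05

# | Opening | Interest | Payment | End bal
1 | $5,314.05 | $43.00 | $596.00 | $4,761.05
2 | $4,761.05 | $43.00 | $601.00 | $4,203.05
3 | $4,203.05 | $43.00 | $607.00 | $3,639.05
4 | $3,639.05 | $43.00 | $614.00 | $3,068.05
5 | $3,068.05 | $43.00 | $623.00 | $2,488.05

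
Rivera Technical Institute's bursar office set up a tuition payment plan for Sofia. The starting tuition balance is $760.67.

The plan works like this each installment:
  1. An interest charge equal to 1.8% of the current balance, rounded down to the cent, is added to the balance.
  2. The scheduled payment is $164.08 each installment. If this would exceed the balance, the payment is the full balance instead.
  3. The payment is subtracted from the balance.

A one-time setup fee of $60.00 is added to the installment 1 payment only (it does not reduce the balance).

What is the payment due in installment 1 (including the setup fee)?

# | Opening | Interest | Payment | Fee | End bal
1 | $760.67 | $13.69 | $164.08 | $60.00 | $610.28

$224.08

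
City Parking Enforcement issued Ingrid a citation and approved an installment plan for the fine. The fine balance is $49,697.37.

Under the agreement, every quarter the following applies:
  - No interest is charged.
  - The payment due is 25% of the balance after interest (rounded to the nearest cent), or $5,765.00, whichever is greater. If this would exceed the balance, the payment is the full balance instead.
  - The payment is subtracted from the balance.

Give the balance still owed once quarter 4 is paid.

$15,201.08

Quarter 1: $49,697.37 − $12,424.34 → $37,273.03
Quarter 2: $37,273.03 − $9,318.26 → $27,954.77
Quarter 3: $27,954.77 − $6,988.69 → $20,966.08
Quarter 4: $20,966.08 − $5,765.00 → $15,201.08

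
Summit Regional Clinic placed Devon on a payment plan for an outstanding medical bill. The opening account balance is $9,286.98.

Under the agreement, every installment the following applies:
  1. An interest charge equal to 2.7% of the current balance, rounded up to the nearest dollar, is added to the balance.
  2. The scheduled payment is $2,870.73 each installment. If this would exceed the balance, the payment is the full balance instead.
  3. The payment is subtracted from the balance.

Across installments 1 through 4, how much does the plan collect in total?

Installment 1: opening $9,286.98; interest $251.00 → $9,537.98; payment $2,870.73; balance $6,667.25
Installment 2: opening $6,667.25; interest $181.00 → $6,848.25; payment $2,870.73; balance $3,977.52
Installment 3: opening $3,977.52; interest $108.00 → $4,085.52; payment $2,870.73; balance $1,214.79
Installment 4: opening $1,214.79; interest $33.00 → $1,247.79; payment $1,247.79; balance $0.00
Total paid: $9,859.98

$9,859.98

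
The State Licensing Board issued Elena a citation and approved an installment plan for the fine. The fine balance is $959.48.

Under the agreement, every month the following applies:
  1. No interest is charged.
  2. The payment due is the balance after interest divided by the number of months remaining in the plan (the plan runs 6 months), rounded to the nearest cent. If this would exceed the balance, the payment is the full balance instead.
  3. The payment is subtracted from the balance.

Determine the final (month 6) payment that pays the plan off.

$159.91

Month 1: $959.48 − $159.91 → $799.57
Month 2: $799.57 − $159.91 → $639.66
Month 3: $639.66 − $159.92 → $479.74
Month 4: $479.74 − $159.91 → $319.83
Month 5: $319.83 − $159.92 → $159.91
Month 6: $159.91 − $159.91 → $0.00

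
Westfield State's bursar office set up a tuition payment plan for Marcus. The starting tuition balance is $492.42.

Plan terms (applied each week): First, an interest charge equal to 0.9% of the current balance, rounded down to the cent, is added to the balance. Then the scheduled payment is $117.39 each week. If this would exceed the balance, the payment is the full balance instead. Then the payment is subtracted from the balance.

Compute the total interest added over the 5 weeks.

Week 1: $492.42 +$4.43 interest = $496.85; pay $117.39 → $379.46
Week 2: $379.46 +$3.41 interest = $382.87; pay $117.39 → $265.48
Week 3: $265.48 +$2.38 interest = $267.86; pay $117.39 → $150.47
Week 4: $150.47 +$1.35 interest = $151.82; pay $117.39 → $34.43
Week 5: $34.43 +$0.30 interest = $34.73; pay $34.73 → $0.00
Total interest: $4.43 + $3.41 + $2.38 + $1.35 + $0.30 = $11.87

$11.87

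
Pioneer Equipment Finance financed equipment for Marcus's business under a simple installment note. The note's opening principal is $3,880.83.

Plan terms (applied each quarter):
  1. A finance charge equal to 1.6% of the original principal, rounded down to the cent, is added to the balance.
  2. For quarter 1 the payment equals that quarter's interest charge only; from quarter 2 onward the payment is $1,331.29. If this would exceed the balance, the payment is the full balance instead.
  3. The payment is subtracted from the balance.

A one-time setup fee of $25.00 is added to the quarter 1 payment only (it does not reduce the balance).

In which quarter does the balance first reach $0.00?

5

Quarter 1: opening $3,880.83; interest $62.09 → $3,942.92; payment $62.09 (+ $25.00 fee); balance $3,880.83
Quarter 2: opening $3,880.83; interest $62.09 → $3,942.92; payment $1,331.29; balance $2,611.63
Quarter 3: opening $2,611.63; interest $62.09 → $2,673.72; payment $1,331.29; balance $1,342.43
Quarter 4: opening $1,342.43; interest $62.09 → $1,404.52; payment $1,331.29; balance $73.23
Quarter 5: opening $73.23; interest $62.09 → $135.32; payment $135.32; balance $0.00
Balance reaches $0.00 in quarter 5.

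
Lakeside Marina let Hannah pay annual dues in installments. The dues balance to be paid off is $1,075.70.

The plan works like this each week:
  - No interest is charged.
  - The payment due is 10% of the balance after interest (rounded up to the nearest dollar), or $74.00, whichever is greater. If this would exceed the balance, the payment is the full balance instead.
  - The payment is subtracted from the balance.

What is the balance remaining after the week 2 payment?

$870.70

Week 1: opening $1,075.70; payment $108.00; balance $967.70
Week 2: opening $967.70; payment $97.00; balance $870.70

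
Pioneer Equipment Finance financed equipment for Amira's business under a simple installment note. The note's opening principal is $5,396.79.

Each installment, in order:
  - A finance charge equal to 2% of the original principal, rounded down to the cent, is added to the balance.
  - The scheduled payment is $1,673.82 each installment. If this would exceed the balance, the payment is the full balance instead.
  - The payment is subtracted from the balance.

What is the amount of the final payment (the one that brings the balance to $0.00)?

# | Opening | Interest | Payment | End bal
1 | $5,396.79 | $107.93 | $1,673.82 | $3,830.90
2 | $3,830.90 | $107.93 | $1,673.82 | $2,265.01
3 | $2,265.01 | $107.93 | $1,673.82 | $699.12
4 | $699.12 | $107.93 | $807.05 | $0.00

$807.05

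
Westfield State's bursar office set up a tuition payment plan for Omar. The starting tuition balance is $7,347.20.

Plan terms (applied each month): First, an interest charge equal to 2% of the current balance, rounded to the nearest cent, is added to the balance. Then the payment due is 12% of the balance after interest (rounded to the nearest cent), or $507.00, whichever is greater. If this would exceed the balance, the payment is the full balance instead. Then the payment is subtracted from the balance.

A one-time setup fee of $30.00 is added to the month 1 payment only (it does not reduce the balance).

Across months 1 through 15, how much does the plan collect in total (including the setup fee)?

$8,428.75

Month 1: opening $7,347.20; interest $146.94 → $7,494.14; payment $899.30 (+ $30.00 fee); balance $6,594.84
Month 2: opening $6,594.84; interest $131.90 → $6,726.74; payment $807.21; balance $5,919.53
Month 3: opening $5,919.53; interest $118.39 → $6,037.92; payment $724.55; balance $5,313.37
Month 4: opening $5,313.37; interest $106.27 → $5,419.64; payment $650.36; balance $4,769.28
Month 5: opening $4,769.28; interest $95.39 → $4,864.67; payment $583.76; balance $4,280.91
Month 6: opening $4,280.91; interest $85.62 → $4,366.53; payment $523.98; balance $3,842.55
Month 7: opening $3,842.55; interest $76.85 → $3,919.40; payment $507.00; balance $3,412.40
Month 8: opening $3,412.40; interest $68.25 → $3,480.65; payment $507.00; balance $2,973.65
Month 9: opening $2,973.65; interest $59.47 → $3,033.12; payment $507.00; balance $2,526.12
Month 10: opening $2,526.12; interest $50.52 → $2,576.64; payment $507.00; balance $2,069.64
Month 11: opening $2,069.64; interest $41.39 → $2,111.03; payment $507.00; balance $1,604.03
Month 12: opening $1,604.03; interest $32.08 → $1,636.11; payment $507.00; balance $1,129.11
Month 13: opening $1,129.11; interest $22.58 → $1,151.69; payment $507.00; balance $644.69
Month 14: opening $644.69; interest $12.89 → $657.58; payment $507.00; balance $150.58
Month 15: opening $150.58; interest $3.01 → $153.59; payment $153.59; balance $0.00
Total paid: $8,428.75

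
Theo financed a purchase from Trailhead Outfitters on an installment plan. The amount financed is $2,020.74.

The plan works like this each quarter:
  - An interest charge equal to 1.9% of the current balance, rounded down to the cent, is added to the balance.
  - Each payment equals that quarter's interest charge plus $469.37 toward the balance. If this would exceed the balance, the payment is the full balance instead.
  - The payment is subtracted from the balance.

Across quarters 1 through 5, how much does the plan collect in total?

Quarter 1: $2,020.74 +$38.39 interest = $2,059.13; pay $507.76 → $1,551.37
Quarter 2: $1,551.37 +$29.47 interest = $1,580.84; pay $498.84 → $1,082.00
Quarter 3: $1,082.00 +$20.55 interest = $1,102.55; pay $489.92 → $612.63
Quarter 4: $612.63 +$11.63 interest = $624.26; pay $481.00 → $143.26
Quarter 5: $143.26 +$2.72 interest = $145.98; pay $145.98 → $0.00
Total paid: $2,123.50

$2,123.50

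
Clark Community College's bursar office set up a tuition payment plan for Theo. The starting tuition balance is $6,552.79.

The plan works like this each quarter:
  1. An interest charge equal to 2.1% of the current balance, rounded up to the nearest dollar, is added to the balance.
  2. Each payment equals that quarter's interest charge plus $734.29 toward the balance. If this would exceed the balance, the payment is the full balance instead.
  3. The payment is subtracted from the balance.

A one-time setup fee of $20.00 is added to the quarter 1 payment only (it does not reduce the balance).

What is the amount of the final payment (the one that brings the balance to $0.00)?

Quarter 1: $6,552.79 +$138.00 interest = $6,690.79; pay $872.29 (+ $20.00 fee) → $5,818.50
Quarter 2: $5,818.50 +$123.00 interest = $5,941.50; pay $857.29 → $5,084.21
Quarter 3: $5,084.21 +$107.00 interest = $5,191.21; pay $841.29 → $4,349.92
Quarter 4: $4,349.92 +$92.00 interest = $4,441.92; pay $826.29 → $3,615.63
Quarter 5: $3,615.63 +$76.00 interest = $3,691.63; pay $810.29 → $2,881.34
Quarter 6: $2,881.34 +$61.00 interest = $2,942.34; pay $795.29 → $2,147.05
Quarter 7: $2,147.05 +$46.00 interest = $2,193.05; pay $780.29 → $1,412.76
Quarter 8: $1,412.76 +$30.00 interest = $1,442.76; pay $764.29 → $678.47
Quarter 9: $678.47 +$15.00 interest = $693.47; pay $693.47 → $0.00

$693.47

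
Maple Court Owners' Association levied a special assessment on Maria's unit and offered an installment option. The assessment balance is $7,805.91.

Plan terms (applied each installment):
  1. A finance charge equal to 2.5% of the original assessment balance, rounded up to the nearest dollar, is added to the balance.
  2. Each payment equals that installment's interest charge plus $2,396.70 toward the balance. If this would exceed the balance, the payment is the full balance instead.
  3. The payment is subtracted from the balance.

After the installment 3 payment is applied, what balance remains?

$615.81

Installment 1: $7,805.91 +$196.00 interest = $8,001.91; pay $2,592.70 → $5,409.21
Installment 2: $5,409.21 +$196.00 interest = $5,605.21; pay $2,592.70 → $3,012.51
Installment 3: $3,012.51 +$196.00 interest = $3,208.51; pay $2,592.70 → $615.81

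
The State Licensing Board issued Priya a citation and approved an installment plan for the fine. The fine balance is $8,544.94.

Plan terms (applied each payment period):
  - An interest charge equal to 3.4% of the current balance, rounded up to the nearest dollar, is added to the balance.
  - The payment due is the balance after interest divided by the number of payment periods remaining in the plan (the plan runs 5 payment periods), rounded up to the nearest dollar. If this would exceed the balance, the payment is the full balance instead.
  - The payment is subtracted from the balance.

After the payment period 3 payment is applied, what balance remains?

$3,777.94

Payment period 1: opening $8,544.94; interest $291.00 → $8,835.94; payment $1,768.00; balance $7,067.94
Payment period 2: opening $7,067.94; interest $241.00 → $7,308.94; payment $1,828.00; balance $5,480.94
Payment period 3: opening $5,480.94; interest $187.00 → $5,667.94; payment $1,890.00; balance $3,777.94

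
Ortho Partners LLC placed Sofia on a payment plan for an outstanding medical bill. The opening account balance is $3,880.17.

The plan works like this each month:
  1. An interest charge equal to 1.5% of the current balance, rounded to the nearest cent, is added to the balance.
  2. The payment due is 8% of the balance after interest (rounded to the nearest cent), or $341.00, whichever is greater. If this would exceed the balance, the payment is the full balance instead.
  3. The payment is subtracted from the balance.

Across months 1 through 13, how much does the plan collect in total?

# | Opening | Interest | Payment | End bal
1 | $3,880.17 | $58.20 | $341.00 | $3,597.37
2 | $3,597.37 | $53.96 | $341.00 | $3,310.33
3 | $3,310.33 | $49.65 | $341.00 | $3,018.98
4 | $3,018.98 | $45.28 | $341.00 | $2,723.26
5 | $2,723.26 | $40.85 | $341.00 | $2,423.11
6 | $2,423.11 | $36.35 | $341.00 | $2,118.46
7 | $2,118.46 | $31.78 | $341.00 | $1,809.24
8 | $1,809.24 | $27.14 | $341.00 | $1,495.38
9 | $1,495.38 | $22.43 | $341.00 | $1,176.81
10 | $1,176.81 | $17.65 | $341.00 | $853.46
11 | $853.46 | $12.80 | $341.00 | $525.26
12 | $525.26 | $7.88 | $341.00 | $192.14
13 | $192.14 | $2.88 | $195.02 | $0.00
Total paid: $4,287.02

$4,287.02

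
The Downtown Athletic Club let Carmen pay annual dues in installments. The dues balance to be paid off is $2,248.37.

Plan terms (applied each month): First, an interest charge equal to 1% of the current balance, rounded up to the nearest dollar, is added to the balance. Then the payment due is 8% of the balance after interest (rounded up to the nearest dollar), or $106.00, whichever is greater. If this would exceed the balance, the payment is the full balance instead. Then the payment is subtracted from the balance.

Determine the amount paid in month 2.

Month 1: opening $2,248.37; interest $23.00 → $2,271.37; payment $182.00; balance $2,089.37
Month 2: opening $2,089.37; interest $21.00 → $2,110.37; payment $169.00; balance $1,941.37

$169.00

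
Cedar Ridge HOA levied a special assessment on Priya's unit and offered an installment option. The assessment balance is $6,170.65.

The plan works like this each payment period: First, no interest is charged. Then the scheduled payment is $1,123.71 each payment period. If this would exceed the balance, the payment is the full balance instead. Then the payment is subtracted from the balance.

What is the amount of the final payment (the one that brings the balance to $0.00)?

Payment period 1: opening $6,170.65; payment $1,123.71; balance $5,046.94
Payment period 2: opening $5,046.94; payment $1,123.71; balance $3,923.23
Payment period 3: opening $3,923.23; payment $1,123.71; balance $2,799.52
Payment period 4: opening $2,799.52; payment $1,123.71; balance $1,675.81
Payment period 5: opening $1,675.81; payment $1,123.71; balance $552.10
Payment period 6: opening $552.10; payment $552.10; balance $0.00

$552.10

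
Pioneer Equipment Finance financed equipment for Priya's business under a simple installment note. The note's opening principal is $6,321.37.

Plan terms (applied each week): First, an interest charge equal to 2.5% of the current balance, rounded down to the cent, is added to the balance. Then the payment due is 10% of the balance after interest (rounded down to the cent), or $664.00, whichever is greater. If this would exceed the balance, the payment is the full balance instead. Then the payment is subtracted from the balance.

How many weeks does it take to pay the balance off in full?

12

Week 1: opening $6,321.37; interest $158.03 → $6,479.40; payment $664.00; balance $5,815.40
Week 2: opening $5,815.40; interest $145.38 → $5,960.78; payment $664.00; balance $5,296.78
Week 3: opening $5,296.78; interest $132.41 → $5,429.19; payment $664.00; balance $4,765.19
Week 4: opening $4,765.19; interest $119.12 → $4,884.31; payment $664.00; balance $4,220.31
Week 5: opening $4,220.31; interest $105.50 → $4,325.81; payment $664.00; balance $3,661.81
Week 6: opening $3,661.81; interest $91.54 → $3,753.35; payment $664.00; balance $3,089.35
Week 7: opening $3,089.35; interest $77.23 → $3,166.58; payment $664.00; balance $2,502.58
Week 8: opening $2,502.58; interest $62.56 → $2,565.14; payment $664.00; balance $1,901.14
Week 9: opening $1,901.14; interest $47.52 → $1,948.66; payment $664.00; balance $1,284.66
Week 10: opening $1,284.66; interest $32.11 → $1,316.77; payment $664.00; balance $652.77
Week 11: opening $652.77; interest $16.31 → $669.08; payment $664.00; balance $5.08
Week 12: opening $5.08; interest $0.12 → $5.20; payment $5.20; balance $0.00
Balance reaches $0.00 in week 12.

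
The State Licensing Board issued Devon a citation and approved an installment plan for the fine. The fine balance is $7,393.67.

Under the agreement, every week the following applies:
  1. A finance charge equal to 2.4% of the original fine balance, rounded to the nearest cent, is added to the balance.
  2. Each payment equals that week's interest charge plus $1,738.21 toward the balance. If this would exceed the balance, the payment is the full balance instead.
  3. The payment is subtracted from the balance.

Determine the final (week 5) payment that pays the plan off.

Week 1: $7,393.67 +$177.45 interest = $7,571.12; pay $1,915.66 → $5,655.46
Week 2: $5,655.46 +$177.45 interest = $5,832.91; pay $1,915.66 → $3,917.25
Week 3: $3,917.25 +$177.45 interest = $4,094.70; pay $1,915.66 → $2,179.04
Week 4: $2,179.04 +$177.45 interest = $2,356.49; pay $1,915.66 → $440.83
Week 5: $440.83 +$177.45 interest = $618.28; pay $618.28 → $0.00

$618.28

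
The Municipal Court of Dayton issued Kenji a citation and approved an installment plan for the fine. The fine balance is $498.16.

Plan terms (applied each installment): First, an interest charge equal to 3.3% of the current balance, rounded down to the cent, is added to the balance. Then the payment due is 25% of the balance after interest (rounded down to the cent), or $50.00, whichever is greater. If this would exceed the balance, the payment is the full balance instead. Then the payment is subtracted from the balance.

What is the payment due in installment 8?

# | Opening | Interest | Payment | End bal
1 | $498.16 | $16.43 | $128.64 | $385.95
2 | $385.95 | $12.73 | $99.67 | $299.01
3 | $299.01 | $9.86 | $77.21 | $231.66
4 | $231.66 | $7.64 | $59.82 | $179.48
5 | $179.48 | $5.92 | $50.00 | $135.40
6 | $135.40 | $4.46 | $50.00 | $89.86
7 | $89.86 | $2.96 | $50.00 | $42.82
8 | $42.82 | $1.41 | $44.23 | $0.00

$44.23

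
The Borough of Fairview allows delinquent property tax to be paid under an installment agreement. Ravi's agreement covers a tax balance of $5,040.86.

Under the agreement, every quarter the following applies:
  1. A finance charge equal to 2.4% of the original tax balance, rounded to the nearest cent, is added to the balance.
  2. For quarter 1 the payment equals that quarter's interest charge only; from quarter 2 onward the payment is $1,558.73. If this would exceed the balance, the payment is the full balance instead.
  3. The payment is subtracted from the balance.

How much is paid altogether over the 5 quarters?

$5,645.76

# | Opening | Interest | Payment | End bal
1 | $5,040.86 | $120.98 | $120.98 | $5,040.86
2 | $5,040.86 | $120.98 | $1,558.73 | $3,603.11
3 | $3,603.11 | $120.98 | $1,558.73 | $2,165.36
4 | $2,165.36 | $120.98 | $1,558.73 | $727.61
5 | $727.61 | $120.98 | $848.59 | $0.00
Total paid: $5,645.76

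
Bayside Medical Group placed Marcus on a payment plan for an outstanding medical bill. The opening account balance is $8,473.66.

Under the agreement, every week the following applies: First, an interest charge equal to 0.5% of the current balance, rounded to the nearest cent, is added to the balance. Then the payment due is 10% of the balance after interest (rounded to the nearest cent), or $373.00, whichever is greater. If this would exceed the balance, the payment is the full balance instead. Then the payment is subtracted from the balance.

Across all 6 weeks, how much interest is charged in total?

Week 1: $8,473.66 +$42.37 interest = $8,516.03; pay $851.60 → $7,664.43
Week 2: $7,664.43 +$38.32 interest = $7,702.75; pay $770.28 → $6,932.47
Week 3: $6,932.47 +$34.66 interest = $6,967.13; pay $696.71 → $6,270.42
Week 4: $6,270.42 +$31.35 interest = $6,301.77; pay $630.18 → $5,671.59
Week 5: $5,671.59 +$28.36 interest = $5,699.95; pay $570.00 → $5,129.95
Week 6: $5,129.95 +$25.65 interest = $5,155.60; pay $515.56 → $4,640.04
Total interest: $42.37 + $38.32 + $34.66 + $31.35 + $28.36 + $25.65 = $200.71

$200.71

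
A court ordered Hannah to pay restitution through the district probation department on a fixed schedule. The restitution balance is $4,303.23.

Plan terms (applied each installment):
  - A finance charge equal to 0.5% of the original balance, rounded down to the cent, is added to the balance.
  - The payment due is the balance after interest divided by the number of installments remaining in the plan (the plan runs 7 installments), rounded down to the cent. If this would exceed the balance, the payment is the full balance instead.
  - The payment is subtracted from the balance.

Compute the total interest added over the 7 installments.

$150.57

Installment 1: $4,303.23 +$21.51 interest = $4,324.74; pay $617.82 → $3,706.92
Installment 2: $3,706.92 +$21.51 interest = $3,728.43; pay $621.40 → $3,107.03
Installment 3: $3,107.03 +$21.51 interest = $3,128.54; pay $625.70 → $2,502.84
Installment 4: $2,502.84 +$21.51 interest = $2,524.35; pay $631.08 → $1,893.27
Installment 5: $1,893.27 +$21.51 interest = $1,914.78; pay $638.26 → $1,276.52
Installment 6: $1,276.52 +$21.51 interest = $1,298.03; pay $649.01 → $649.02
Installment 7: $649.02 +$21.51 interest = $670.53; pay $670.53 → $0.00
Total interest: $21.51 + $21.51 + $21.51 + $21.51 + $21.51 + $21.51 + $21.51 = $150.57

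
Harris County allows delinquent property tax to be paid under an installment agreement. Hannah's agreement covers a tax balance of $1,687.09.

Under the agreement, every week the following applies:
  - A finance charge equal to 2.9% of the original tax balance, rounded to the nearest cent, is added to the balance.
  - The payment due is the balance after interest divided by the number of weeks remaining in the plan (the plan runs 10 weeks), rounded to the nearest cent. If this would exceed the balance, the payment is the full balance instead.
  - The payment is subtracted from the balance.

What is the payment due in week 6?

$210.09

# | Opening | Interest | Payment | End bal
1 | $1,687.09 | $48.93 | $173.60 | $1,562.42
2 | $1,562.42 | $48.93 | $179.04 | $1,432.31
3 | $1,432.31 | $48.93 | $185.16 | $1,296.08
4 | $1,296.08 | $48.93 | $192.14 | $1,152.87
5 | $1,152.87 | $48.93 | $200.30 | $1,001.50
6 | $1,001.50 | $48.93 | $210.09 | $840.34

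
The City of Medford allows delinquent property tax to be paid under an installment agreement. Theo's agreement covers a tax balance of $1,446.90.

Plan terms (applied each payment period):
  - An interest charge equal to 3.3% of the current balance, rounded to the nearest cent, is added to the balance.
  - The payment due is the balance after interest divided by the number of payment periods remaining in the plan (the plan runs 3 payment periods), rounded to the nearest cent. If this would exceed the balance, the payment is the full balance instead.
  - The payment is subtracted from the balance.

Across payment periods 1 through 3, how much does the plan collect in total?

$1,544.51

Payment period 1: $1,446.90 +$47.75 interest = $1,494.65; pay $498.22 → $996.43
Payment period 2: $996.43 +$32.88 interest = $1,029.31; pay $514.66 → $514.65
Payment period 3: $514.65 +$16.98 interest = $531.63; pay $531.63 → $0.00
Total paid: $1,544.51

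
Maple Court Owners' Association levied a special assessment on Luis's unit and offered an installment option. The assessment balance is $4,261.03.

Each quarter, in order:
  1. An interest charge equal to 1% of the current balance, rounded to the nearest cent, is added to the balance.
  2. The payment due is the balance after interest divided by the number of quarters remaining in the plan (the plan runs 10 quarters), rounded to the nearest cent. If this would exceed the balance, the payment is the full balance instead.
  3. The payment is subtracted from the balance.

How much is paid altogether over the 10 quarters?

# | Opening | Interest | Payment | End bal
1 | $4,261.03 | $42.61 | $430.36 | $3,873.28
2 | $3,873.28 | $38.73 | $434.67 | $3,477.34
3 | $3,477.34 | $34.77 | $439.01 | $3,073.10
4 | $3,073.10 | $30.73 | $443.40 | $2,660.43
5 | $2,660.43 | $26.60 | $447.84 | $2,239.19
6 | $2,239.19 | $22.39 | $452.32 | $1,809.26
7 | $1,809.26 | $18.09 | $456.84 | $1,370.51
8 | $1,370.51 | $13.71 | $461.41 | $922.81
9 | $922.81 | $9.23 | $466.02 | $466.02
10 | $466.02 | $4.66 | $470.68 | $0.00
Total paid: $4,502.55

$4,502.55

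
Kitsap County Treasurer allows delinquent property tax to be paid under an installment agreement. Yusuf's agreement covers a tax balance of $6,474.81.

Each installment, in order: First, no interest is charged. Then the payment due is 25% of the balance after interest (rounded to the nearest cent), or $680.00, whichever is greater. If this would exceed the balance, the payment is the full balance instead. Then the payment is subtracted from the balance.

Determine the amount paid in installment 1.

# | Opening | Payment | End bal
1 | $6,474.81 | $1,618.70 | $4,856.11

$1,618.70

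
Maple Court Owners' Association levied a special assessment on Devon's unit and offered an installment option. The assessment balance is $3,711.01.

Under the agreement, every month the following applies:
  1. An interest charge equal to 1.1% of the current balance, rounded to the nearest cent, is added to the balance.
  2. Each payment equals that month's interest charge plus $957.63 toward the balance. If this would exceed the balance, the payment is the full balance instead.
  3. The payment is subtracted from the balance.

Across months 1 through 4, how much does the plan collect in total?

Month 1: opening $3,711.01; interest $40.82 → $3,751.83; payment $998.45; balance $2,753.38
Month 2: opening $2,753.38; interest $30.29 → $2,783.67; payment $987.92; balance $1,795.75
Month 3: opening $1,795.75; interest $19.75 → $1,815.50; payment $977.38; balance $838.12
Month 4: opening $838.12; interest $9.22 → $847.34; payment $847.34; balance $0.00
Total paid: $3,811.09

$3,811.09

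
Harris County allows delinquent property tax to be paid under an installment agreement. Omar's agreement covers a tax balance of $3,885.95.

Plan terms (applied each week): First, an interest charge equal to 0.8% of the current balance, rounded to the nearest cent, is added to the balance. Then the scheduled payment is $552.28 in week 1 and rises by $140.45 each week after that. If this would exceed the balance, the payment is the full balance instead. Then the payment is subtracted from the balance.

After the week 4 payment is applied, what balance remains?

Week 1: opening $3,885.95; interest $31.09 → $3,917.04; payment $552.28; balance $3,364.76
Week 2: opening $3,364.76; interest $26.92 → $3,391.68; payment $692.73; balance $2,698.95
Week 3: opening $2,698.95; interest $21.59 → $2,720.54; payment $833.18; balance $1,887.36
Week 4: opening $1,887.36; interest $15.10 → $1,902.46; payment $973.63; balance $928.83

$928.83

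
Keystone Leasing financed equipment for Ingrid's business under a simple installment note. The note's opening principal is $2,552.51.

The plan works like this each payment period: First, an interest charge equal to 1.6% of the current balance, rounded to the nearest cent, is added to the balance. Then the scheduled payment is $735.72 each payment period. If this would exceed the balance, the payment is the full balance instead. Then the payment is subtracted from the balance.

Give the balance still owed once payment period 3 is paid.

Payment period 1: $2,552.51 +$40.84 interest = $2,593.35; pay $735.72 → $1,857.63
Payment period 2: $1,857.63 +$29.72 interest = $1,887.35; pay $735.72 → $1,151.63
Payment period 3: $1,151.63 +$18.43 interest = $1,170.06; pay $735.72 → $434.34

$434.34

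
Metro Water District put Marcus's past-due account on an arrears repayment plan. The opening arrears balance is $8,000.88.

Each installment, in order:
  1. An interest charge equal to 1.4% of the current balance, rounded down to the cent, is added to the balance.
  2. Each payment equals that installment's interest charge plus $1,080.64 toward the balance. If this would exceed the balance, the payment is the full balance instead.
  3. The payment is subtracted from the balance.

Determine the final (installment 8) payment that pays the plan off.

Installment 1: opening $8,000.88; interest $112.01 → $8,112.89; payment $1,192.65; balance $6,920.24
Installment 2: opening $6,920.24; interest $96.88 → $7,017.12; payment $1,177.52; balance $5,839.60
Installment 3: opening $5,839.60; interest $81.75 → $5,921.35; payment $1,162.39; balance $4,758.96
Installment 4: opening $4,758.96; interest $66.62 → $4,825.58; payment $1,147.26; balance $3,678.32
Installment 5: opening $3,678.32; interest $51.49 → $3,729.81; payment $1,132.13; balance $2,597.68
Installment 6: opening $2,597.68; interest $36.36 → $2,634.04; payment $1,117.00; balance $1,517.04
Installment 7: opening $1,517.04; interest $21.23 → $1,538.27; payment $1,101.87; balance $436.40
Installment 8: opening $436.40; interest $6.10 → $442.50; payment $442.50; balance $0.00

$442.50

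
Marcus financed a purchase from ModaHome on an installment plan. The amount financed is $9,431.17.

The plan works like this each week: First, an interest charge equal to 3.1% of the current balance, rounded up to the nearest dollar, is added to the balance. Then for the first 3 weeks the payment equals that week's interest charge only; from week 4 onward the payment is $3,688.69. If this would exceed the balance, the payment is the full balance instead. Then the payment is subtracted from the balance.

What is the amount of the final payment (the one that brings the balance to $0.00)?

$2,613.79

Week 1: $9,431.17 +$293.00 interest = $9,724.17; pay $293.00 → $9,431.17
Week 2: $9,431.17 +$293.00 interest = $9,724.17; pay $293.00 → $9,431.17
Week 3: $9,431.17 +$293.00 interest = $9,724.17; pay $293.00 → $9,431.17
Week 4: $9,431.17 +$293.00 interest = $9,724.17; pay $3,688.69 → $6,035.48
Week 5: $6,035.48 +$188.00 interest = $6,223.48; pay $3,688.69 → $2,534.79
Week 6: $2,534.79 +$79.00 interest = $2,613.79; pay $2,613.79 → $0.00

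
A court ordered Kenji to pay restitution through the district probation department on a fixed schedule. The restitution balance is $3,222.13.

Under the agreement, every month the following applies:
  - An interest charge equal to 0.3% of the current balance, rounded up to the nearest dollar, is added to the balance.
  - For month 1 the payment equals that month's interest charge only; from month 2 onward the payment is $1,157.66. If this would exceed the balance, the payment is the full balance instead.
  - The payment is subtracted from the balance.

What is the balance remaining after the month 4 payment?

$0.00

# | Opening | Interest | Payment | End bal
1 | $3,222.13 | $10.00 | $10.00 | $3,222.13
2 | $3,222.13 | $10.00 | $1,157.66 | $2,074.47
3 | $2,074.47 | $7.00 | $1,157.66 | $923.81
4 | $923.81 | $3.00 | $926.81 | $0.00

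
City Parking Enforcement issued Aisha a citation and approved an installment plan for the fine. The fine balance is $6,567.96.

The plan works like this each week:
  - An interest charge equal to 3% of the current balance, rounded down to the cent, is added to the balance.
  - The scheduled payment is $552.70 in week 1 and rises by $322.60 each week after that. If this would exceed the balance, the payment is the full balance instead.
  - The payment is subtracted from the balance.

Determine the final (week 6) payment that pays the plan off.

$1,396.10

# | Opening | Interest | Payment | End bal
1 | $6,567.96 | $197.03 | $552.70 | $6,212.29
2 | $6,212.29 | $186.36 | $875.30 | $5,523.35
3 | $5,523.35 | $165.70 | $1,197.90 | $4,491.15
4 | $4,491.15 | $134.73 | $1,520.50 | $3,105.38
5 | $3,105.38 | $93.16 | $1,843.10 | $1,355.44
6 | $1,355.44 | $40.66 | $1,396.10 | $0.00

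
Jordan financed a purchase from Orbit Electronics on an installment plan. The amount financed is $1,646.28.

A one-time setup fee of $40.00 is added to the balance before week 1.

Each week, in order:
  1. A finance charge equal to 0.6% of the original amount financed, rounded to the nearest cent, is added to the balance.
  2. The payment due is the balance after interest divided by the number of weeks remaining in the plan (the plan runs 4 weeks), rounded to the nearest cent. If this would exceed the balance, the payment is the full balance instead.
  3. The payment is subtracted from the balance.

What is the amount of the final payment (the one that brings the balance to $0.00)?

$442.15

Week 1: opening $1,686.28; interest $9.88 → $1,696.16; payment $424.04; balance $1,272.12
Week 2: opening $1,272.12; interest $9.88 → $1,282.00; payment $427.33; balance $854.67
Week 3: opening $854.67; interest $9.88 → $864.55; payment $432.28; balance $432.27
Week 4: opening $432.27; interest $9.88 → $442.15; payment $442.15; balance $0.00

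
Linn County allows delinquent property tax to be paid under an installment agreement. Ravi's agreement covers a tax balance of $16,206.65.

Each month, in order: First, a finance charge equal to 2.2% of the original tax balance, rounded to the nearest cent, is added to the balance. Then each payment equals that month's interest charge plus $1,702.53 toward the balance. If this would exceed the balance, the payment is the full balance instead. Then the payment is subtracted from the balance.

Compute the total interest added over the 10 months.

$3,565.50

# | Opening | Interest | Payment | End bal
1 | $16,206.65 | $356.55 | $2,059.08 | $14,504.12
2 | $14,504.12 | $356.55 | $2,059.08 | $12,801.59
3 | $12,801.59 | $356.55 | $2,059.08 | $11,099.06
4 | $11,099.06 | $356.55 | $2,059.08 | $9,396.53
5 | $9,396.53 | $356.55 | $2,059.08 | $7,694.00
6 | $7,694.00 | $356.55 | $2,059.08 | $5,991.47
7 | $5,991.47 | $356.55 | $2,059.08 | $4,288.94
8 | $4,288.94 | $356.55 | $2,059.08 | $2,586.41
9 | $2,586.41 | $356.55 | $2,059.08 | $883.88
10 | $883.88 | $356.55 | $1,240.43 | $0.00
Total interest: $356.55 + $356.55 + $356.55 + $356.55 + $356.55 + $356.55 + $356.55 + $356.55 + $356.55 + $356.55 = $3,565.50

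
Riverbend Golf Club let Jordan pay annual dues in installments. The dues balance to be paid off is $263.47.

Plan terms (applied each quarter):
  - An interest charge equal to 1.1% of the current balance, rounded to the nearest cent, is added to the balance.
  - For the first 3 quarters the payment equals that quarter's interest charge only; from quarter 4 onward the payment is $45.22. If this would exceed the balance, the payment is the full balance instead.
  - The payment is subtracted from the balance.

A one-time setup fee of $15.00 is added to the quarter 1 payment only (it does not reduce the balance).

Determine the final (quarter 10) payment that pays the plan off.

$2.49

# | Opening | Interest | Payment | Fee | End bal
1 | $263.47 | $2.90 | $2.90 | $15.00 | $263.47
2 | $263.47 | $2.90 | $2.90 | — | $263.47
3 | $263.47 | $2.90 | $2.90 | — | $263.47
4 | $263.47 | $2.90 | $45.22 | — | $221.15
5 | $221.15 | $2.43 | $45.22 | — | $178.36
6 | $178.36 | $1.96 | $45.22 | — | $135.10
7 | $135.10 | $1.49 | $45.22 | — | $91.37
8 | $91.37 | $1.01 | $45.22 | — | $47.16
9 | $47.16 | $0.52 | $45.22 | — | $2.46
10 | $2.46 | $0.03 | $2.49 | — | $0.00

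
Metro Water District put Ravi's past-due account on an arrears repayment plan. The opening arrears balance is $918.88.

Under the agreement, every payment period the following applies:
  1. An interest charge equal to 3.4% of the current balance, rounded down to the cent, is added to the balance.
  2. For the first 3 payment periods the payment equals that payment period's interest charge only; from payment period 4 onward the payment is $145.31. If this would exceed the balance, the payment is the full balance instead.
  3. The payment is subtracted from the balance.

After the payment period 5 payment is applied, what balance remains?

Payment period 1: opening $918.88; interest $31.24 → $950.12; payment $31.24; balance $918.88
Payment period 2: opening $918.88; interest $31.24 → $950.12; payment $31.24; balance $918.88
Payment period 3: opening $918.88; interest $31.24 → $950.12; payment $31.24; balance $918.88
Payment period 4: opening $918.88; interest $31.24 → $950.12; payment $145.31; balance $804.81
Payment period 5: opening $804.81; interest $27.36 → $832.17; payment $145.31; balance $686.86

$686.86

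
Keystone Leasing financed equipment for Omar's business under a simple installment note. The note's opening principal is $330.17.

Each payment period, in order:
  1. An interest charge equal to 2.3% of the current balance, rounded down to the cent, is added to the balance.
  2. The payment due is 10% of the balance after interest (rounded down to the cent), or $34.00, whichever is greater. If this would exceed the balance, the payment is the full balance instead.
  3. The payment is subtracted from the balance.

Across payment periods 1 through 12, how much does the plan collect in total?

Payment period 1: $330.17 +$7.59 interest = $337.76; pay $34.00 → $303.76
Payment period 2: $303.76 +$6.98 interest = $310.74; pay $34.00 → $276.74
Payment period 3: $276.74 +$6.36 interest = $283.10; pay $34.00 → $249.10
Payment period 4: $249.10 +$5.72 interest = $254.82; pay $34.00 → $220.82
Payment period 5: $220.82 +$5.07 interest = $225.89; pay $34.00 → $191.89
Payment period 6: $191.89 +$4.41 interest = $196.30; pay $34.00 → $162.30
Payment period 7: $162.30 +$3.73 interest = $166.03; pay $34.00 → $132.03
Payment period 8: $132.03 +$3.03 interest = $135.06; pay $34.00 → $101.06
Payment period 9: $101.06 +$2.32 interest = $103.38; pay $34.00 → $69.38
Payment period 10: $69.38 +$1.59 interest = $70.97; pay $34.00 → $36.97
Payment period 11: $36.97 +$0.85 interest = $37.82; pay $34.00 → $3.82
Payment period 12: $3.82 +$0.08 interest = $3.90; pay $3.90 → $0.00
Total paid: $377.90

$377.90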